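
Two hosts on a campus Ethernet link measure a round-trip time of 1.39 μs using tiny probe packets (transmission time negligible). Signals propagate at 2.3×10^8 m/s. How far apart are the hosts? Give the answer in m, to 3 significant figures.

One-way propagation = RTT/2 = 0.695 μs.
d = s × t = 2.3e+08 × 6.95e-07 = 160 m.

160 m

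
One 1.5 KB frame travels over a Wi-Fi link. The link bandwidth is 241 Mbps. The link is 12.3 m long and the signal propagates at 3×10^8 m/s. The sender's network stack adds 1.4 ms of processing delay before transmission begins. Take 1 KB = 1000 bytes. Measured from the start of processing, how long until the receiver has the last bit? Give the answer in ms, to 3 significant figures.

1.45 ms

L = 12000 bits.
Transmission delay = L/R = 12000 / 241000000 = 0.0497925 ms.
Propagation delay = d/s = 12.3 m / 300000000 m/s = 4.1e-05 ms.
Plus processing delay 1.4 ms = 1.4 ms.
Total = 1.45 ms.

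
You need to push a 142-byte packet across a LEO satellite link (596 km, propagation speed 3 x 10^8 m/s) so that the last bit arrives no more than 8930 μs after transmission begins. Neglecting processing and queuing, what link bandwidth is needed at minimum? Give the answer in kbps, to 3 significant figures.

L = 1136 bits.
Propagation delay = 596000 / 300000000 = 1986.67 μs.
Transmission budget = 8930 − 1986.67 = 6943.33 μs.
R ≥ L / t_tx = 1136 bits / 0.00694333 s = 164 kbps.

164 kbps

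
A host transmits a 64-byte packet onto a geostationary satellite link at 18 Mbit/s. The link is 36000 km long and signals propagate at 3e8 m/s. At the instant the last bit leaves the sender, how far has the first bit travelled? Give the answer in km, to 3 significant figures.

8.53 km

t_tx = L/R = 512/18000000 = 2.84444e-05 s.
Distance = s × t_tx = 300000000 × 2.84444e-05 = 8.53 km.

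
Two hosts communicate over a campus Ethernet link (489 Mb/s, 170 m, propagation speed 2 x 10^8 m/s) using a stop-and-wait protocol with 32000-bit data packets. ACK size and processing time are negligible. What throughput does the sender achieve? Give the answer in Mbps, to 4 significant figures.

476.6 Mbps

t_tx = L/R = 32000/489000000 = 6.54397e-05 s.
t_prop = 170/200000000 = 8.5e-07 s; RTT = 1.7e-06 s.
Cycle = t_tx + RTT = 6.71397e-05 s.
Throughput = L / cycle = 32000 / 6.71397e-05 = 476.6 Mbps.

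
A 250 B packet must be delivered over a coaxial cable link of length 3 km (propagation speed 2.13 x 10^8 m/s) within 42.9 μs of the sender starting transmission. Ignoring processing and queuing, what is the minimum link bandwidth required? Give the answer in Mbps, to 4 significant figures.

69.41 Mbps

L = 2000 bits.
Propagation delay = 3000 / 213000000 = 14.0845 μs.
Transmission budget = 42.9 − 14.0845 = 28.8155 μs.
R ≥ L / t_tx = 2000 bits / 2.88155e-05 s = 69.41 Mbps.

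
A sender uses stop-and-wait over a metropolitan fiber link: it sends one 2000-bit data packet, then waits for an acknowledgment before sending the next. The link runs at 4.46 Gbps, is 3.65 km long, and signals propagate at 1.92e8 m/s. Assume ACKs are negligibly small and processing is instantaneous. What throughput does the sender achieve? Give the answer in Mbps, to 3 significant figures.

52.0 Mbps

t_tx = L/R = 2000/4460000000 = 4.4843e-07 s.
t_prop = 3650/192000000 = 1.90104e-05 s; RTT = 3.80208e-05 s.
Cycle = t_tx + RTT = 3.84693e-05 s.
Throughput = L / cycle = 2000 / 3.84693e-05 = 52.0 Mbps.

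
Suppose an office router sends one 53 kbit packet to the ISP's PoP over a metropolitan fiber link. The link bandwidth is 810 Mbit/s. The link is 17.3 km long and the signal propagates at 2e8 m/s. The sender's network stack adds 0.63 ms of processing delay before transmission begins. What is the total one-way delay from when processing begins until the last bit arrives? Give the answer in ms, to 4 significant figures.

L = 53000 bits.
Transmission delay = L/R = 53000 / 810000000 = 0.0654321 ms.
Propagation delay = d/s = 17300 m / 200000000 m/s = 0.0865 ms.
Plus processing delay 0.63 ms = 0.63 ms.
Total = 0.7819 ms.

0.7819 ms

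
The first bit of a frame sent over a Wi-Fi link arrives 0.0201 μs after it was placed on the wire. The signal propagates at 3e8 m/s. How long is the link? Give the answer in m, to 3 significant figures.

6.03 m

d = s × t_prop = 300000000 × 2.01e-08 = 6.03 m.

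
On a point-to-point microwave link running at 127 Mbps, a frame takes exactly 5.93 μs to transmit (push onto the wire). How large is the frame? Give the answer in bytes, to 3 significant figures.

94.1 bytes

L = R × t_tx = 127000000 b/s × 5.93e-06 s = 753.11 bits.
In bytes: 753.11 / 8 = 94.1 bytes.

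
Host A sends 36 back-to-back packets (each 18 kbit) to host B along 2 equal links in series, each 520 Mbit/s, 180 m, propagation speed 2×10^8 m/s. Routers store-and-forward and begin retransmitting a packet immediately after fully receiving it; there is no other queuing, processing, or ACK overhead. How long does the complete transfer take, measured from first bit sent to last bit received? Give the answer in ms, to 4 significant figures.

1.283 ms

Per-hop transmission t_tx = L/R = 18000/520000000 = 0.0346154 ms.
Per-hop propagation t_prop = 180/200000000 = 0.0009 ms.
Pipeline fill: first packet needs 2·t_tx to clear all hops; remaining 35 packets each add one t_tx.
Total = (2+36-1)·t_tx + 2·t_prop = 37·0.0346154 + 2·0.0009 = 1.283 ms.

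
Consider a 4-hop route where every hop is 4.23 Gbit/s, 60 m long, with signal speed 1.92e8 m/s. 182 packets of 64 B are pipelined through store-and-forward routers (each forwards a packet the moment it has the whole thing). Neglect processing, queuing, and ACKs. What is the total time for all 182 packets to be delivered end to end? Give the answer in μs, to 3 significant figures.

23.6 μs

Per-hop transmission t_tx = L/R = 512/4.23e+09 = 0.12104 μs.
Per-hop propagation t_prop = 60/192000000 = 0.3125 μs.
Pipeline fill: first packet needs 4·t_tx to clear all hops; remaining 181 packets each add one t_tx.
Total = (4+182-1)·t_tx + 4·t_prop = 185·0.12104 + 4·0.3125 = 23.6 μs.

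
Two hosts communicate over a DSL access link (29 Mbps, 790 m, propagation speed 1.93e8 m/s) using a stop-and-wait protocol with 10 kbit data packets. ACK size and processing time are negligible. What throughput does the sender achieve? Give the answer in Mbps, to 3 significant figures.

t_tx = L/R = 10000/29000000 = 0.000344828 s.
t_prop = 790/193000000 = 4.09326e-06 s; RTT = 8.18653e-06 s.
Cycle = t_tx + RTT = 0.000353014 s.
Throughput = L / cycle = 10000 / 0.000353014 = 28.3 Mbps.

28.3 Mbps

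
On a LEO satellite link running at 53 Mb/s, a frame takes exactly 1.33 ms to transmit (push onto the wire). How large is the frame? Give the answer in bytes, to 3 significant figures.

L = R × t_tx = 53000000 b/s × 0.00133 s = 70490 bits.
In bytes: 70490 / 8 = 8810 bytes.

8810 bytes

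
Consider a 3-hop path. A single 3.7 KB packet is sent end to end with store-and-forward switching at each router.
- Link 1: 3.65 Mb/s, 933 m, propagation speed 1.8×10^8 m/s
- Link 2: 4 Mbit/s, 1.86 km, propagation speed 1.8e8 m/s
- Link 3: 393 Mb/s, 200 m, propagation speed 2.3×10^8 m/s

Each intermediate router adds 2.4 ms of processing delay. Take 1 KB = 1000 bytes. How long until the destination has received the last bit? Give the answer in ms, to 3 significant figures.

20.4 ms

L = 29600 bits.
Transmission delays (L/R per hop): 8.10959, 7.4, 0.0753181 ms; sum = 15.5849 ms.
Propagation delays (d/s per hop): 0.00518333, 0.0103333, 0.000869565 ms; sum = 0.0163862 ms.
Processing at 2 router(s): 2 × 2.4 ms = 4.8 ms.
End-to-end = 20.4 ms.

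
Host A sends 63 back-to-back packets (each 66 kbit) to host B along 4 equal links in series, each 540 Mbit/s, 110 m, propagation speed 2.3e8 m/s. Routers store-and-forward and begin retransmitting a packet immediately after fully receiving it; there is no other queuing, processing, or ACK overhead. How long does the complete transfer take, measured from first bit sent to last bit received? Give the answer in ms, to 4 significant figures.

Per-hop transmission t_tx = L/R = 66000/540000000 = 0.122222 ms.
Per-hop propagation t_prop = 110/2.3e+08 = 0.000478261 ms.
Pipeline fill: first packet needs 4·t_tx to clear all hops; remaining 62 packets each add one t_tx.
Total = (4+63-1)·t_tx + 4·t_prop = 66·0.122222 + 4·0.000478261 = 8.069 ms.

8.069 ms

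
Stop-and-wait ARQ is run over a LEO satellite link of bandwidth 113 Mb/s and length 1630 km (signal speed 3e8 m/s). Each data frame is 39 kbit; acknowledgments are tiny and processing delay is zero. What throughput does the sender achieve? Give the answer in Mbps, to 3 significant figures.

t_tx = L/R = 39000/113000000 = 0.000345133 s.
t_prop = 1630000/300000000 = 0.00543333 s; RTT = 0.0108667 s.
Cycle = t_tx + RTT = 0.0112118 s.
Throughput = L / cycle = 39000 / 0.0112118 = 3.48 Mbps.

3.48 Mbps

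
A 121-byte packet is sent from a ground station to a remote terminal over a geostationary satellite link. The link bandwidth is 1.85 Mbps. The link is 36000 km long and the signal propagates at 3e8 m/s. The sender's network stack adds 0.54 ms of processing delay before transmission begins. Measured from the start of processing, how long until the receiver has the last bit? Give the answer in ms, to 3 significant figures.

121 ms

L = 121 × 8 = 968 bits.
Transmission delay = L/R = 968 / 1850000 = 0.523243 ms.
Propagation delay = d/s = 36000000 m / 300000000 m/s = 120 ms.
Plus processing delay 0.54 ms = 0.54 ms.
Total = 121 ms.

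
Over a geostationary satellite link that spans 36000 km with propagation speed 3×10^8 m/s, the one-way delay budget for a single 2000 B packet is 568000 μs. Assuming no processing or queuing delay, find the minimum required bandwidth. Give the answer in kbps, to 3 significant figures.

35.7 kbps

L = 16000 bits.
Propagation delay = 36000000 / 300000000 = 120000 μs.
Transmission budget = 568000 − 120000 = 448000 μs.
R ≥ L / t_tx = 16000 bits / 0.448 s = 35.7 kbps.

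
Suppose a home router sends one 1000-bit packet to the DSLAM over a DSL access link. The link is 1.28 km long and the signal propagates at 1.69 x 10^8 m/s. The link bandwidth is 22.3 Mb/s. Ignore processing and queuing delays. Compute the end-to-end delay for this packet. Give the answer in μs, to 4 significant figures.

52.42 μs

Transmission delay = L/R = 1000 / 22300000 = 44.843 μs.
Propagation delay = d/s = 1280 m / 169000000 m/s = 7.57396 μs.
Total = 52.42 μs.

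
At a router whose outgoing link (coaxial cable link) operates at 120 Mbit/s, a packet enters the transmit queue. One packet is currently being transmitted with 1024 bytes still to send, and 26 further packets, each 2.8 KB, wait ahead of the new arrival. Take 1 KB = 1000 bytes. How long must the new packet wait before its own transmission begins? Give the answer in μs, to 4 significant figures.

Each queued packet: L/R = 22400/120000000 = 186.667 μs.
26 queued → 4853.33 μs.
Plus remaining 8192 bits of current packet: 68.2667 μs.
Queuing delay = 4922 μs.

4922 μs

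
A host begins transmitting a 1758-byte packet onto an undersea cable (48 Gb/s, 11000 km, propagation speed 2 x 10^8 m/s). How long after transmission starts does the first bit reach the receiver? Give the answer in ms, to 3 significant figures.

55.0 ms

First bit experiences only propagation delay: d/s = 11000000/200000000 = 55.0 ms.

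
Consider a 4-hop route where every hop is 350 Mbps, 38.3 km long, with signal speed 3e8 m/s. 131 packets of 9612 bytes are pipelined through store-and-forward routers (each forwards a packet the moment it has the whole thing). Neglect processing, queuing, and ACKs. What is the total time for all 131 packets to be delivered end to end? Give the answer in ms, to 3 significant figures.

Per-hop transmission t_tx = L/R = 76896/350000000 = 0.219703 ms.
Per-hop propagation t_prop = 38300/300000000 = 0.127667 ms.
Pipeline fill: first packet needs 4·t_tx to clear all hops; remaining 130 packets each add one t_tx.
Total = (4+131-1)·t_tx + 4·t_prop = 134·0.219703 + 4·0.127667 = 30.0 ms.

30.0 ms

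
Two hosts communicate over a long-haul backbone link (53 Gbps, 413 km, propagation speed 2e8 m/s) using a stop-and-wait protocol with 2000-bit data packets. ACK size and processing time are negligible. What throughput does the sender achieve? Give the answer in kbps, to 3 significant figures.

t_tx = L/R = 2000/53000000000 = 3.77358e-08 s.
t_prop = 413000/200000000 = 0.002065 s; RTT = 0.00413 s.
Cycle = t_tx + RTT = 0.00413004 s.
Throughput = L / cycle = 2000 / 0.00413004 = 484 kbps.

484 kbps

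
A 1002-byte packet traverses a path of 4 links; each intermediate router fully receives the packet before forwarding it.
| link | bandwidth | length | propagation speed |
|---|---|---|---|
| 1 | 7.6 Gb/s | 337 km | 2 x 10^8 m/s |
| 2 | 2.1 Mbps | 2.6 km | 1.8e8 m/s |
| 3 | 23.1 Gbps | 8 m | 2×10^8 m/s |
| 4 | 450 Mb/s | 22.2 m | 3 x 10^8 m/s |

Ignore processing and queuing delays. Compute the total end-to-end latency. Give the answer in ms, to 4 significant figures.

L = 1002 × 8 = 8016 bits.
Transmission delays (L/R per hop): 0.00105474, 3.81714, 0.000347013, 0.0178133 ms; sum = 3.83636 ms.
Propagation delays (d/s per hop): 1.685, 0.0144444, 4e-05, 7.4e-05 ms; sum = 1.69956 ms.
End-to-end = 5.536 ms.

5.536 ms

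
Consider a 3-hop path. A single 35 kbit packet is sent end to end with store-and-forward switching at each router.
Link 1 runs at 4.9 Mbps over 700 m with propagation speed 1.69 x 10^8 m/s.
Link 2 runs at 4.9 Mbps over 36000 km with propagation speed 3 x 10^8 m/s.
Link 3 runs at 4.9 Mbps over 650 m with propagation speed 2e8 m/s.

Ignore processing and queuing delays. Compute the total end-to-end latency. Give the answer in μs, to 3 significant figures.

L = 35000 bits.
Transmission delay per hop = L/R = 35000/4900000 = 7142.86 μs; 3 hops → 21428.6 μs.
Propagation delays (d/s per hop): 4.14201, 120000, 3.25 μs; sum = 120007 μs.
End-to-end = 141000 μs.

141000 μs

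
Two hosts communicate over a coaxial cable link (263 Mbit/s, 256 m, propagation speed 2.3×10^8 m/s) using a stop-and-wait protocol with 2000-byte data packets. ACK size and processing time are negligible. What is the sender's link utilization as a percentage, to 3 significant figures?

96.5 %

t_tx = L/R = 16000/263000000 = 6.08365e-05 s.
t_prop = 256/2.3e+08 = 1.11304e-06 s; RTT = 2.22609e-06 s.
Cycle = t_tx + RTT = 6.30626e-05 s.
Utilization = t_tx / cycle = 6.08365e-05/6.30626e-05 = 96.5 %.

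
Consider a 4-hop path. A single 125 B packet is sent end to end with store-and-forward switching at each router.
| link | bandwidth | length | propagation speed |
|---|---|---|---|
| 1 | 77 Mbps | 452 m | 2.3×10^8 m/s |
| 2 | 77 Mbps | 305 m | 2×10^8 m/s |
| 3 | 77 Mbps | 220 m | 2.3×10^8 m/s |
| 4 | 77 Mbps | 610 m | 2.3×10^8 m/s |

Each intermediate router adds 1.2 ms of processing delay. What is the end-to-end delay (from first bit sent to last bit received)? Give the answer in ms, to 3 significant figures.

3.66 ms

L = 125 × 8 = 1000 bits.
Transmission delay per hop = L/R = 1000/77000000 = 0.012987 ms; 4 hops → 0.0519481 ms.
Propagation delays (d/s per hop): 0.00196522, 0.001525, 0.000956522, 0.00265217 ms; sum = 0.00709891 ms.
Processing at 3 router(s): 3 × 1.2 ms = 3.6 ms.
End-to-end = 3.66 ms.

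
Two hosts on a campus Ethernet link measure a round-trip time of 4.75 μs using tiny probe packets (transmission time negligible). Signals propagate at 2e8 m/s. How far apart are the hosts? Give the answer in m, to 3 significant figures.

One-way propagation = RTT/2 = 2.375 μs.
d = s × t = 200000000 × 2.375e-06 = 475 m.

475 m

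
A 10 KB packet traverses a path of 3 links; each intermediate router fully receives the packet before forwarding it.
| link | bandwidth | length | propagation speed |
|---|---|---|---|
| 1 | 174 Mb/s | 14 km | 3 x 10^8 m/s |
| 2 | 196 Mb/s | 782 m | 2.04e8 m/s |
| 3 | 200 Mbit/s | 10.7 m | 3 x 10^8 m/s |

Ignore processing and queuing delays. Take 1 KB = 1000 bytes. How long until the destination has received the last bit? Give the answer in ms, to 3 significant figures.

L = 80000 bits.
Transmission delays (L/R per hop): 0.45977, 0.408163, 0.4 ms; sum = 1.26793 ms.
Propagation delays (d/s per hop): 0.0466667, 0.00383333, 3.56667e-05 ms; sum = 0.0505357 ms.
End-to-end = 1.32 ms.

1.32 ms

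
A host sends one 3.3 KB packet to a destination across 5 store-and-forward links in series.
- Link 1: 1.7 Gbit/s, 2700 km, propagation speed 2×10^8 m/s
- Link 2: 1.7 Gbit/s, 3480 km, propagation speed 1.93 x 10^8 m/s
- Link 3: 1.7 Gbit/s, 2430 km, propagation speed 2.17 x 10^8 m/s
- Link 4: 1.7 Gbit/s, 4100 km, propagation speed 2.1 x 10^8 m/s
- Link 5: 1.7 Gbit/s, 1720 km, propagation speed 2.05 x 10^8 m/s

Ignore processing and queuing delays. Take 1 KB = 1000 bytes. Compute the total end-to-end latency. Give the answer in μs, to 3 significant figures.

L = 26400 bits.
Transmission delay per hop = L/R = 26400/1700000000 = 15.5294 μs; 5 hops → 77.6471 μs.
Propagation delays (d/s per hop): 13500, 18031.1, 11198.2, 19523.8, 8390.24 μs; sum = 70643.3 μs.
End-to-end = 70700 μs.

70700 μs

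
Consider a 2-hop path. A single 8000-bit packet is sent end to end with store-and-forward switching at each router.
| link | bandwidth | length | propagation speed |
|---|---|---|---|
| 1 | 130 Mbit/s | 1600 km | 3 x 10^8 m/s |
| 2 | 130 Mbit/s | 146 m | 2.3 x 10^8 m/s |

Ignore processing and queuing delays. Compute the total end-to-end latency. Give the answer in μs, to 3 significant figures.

5460 μs

Transmission delay per hop = L/R = 8000/130000000 = 61.5385 μs; 2 hops → 123.077 μs.
Propagation delays (d/s per hop): 5333.33, 0.634783 μs; sum = 5333.97 μs.
End-to-end = 5460 μs.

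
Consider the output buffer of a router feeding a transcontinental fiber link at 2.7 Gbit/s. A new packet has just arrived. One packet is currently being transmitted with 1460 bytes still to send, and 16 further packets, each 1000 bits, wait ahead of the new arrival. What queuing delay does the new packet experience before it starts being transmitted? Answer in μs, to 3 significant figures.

Each queued packet: L/R = 1000/2700000000 = 0.37037 μs.
16 queued → 5.92593 μs.
Plus remaining 11680 bits of current packet: 4.32593 μs.
Queuing delay = 10.3 μs.

10.3 μs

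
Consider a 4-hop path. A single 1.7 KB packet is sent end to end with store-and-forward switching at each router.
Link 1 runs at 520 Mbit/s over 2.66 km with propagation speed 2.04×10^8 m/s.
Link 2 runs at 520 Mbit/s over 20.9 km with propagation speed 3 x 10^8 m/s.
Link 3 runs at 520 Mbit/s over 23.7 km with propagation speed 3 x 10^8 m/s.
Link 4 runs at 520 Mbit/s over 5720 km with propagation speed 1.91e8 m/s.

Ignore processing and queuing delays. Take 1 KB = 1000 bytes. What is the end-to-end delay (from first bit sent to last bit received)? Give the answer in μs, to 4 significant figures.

L = 13600 bits.
Transmission delay per hop = L/R = 13600/520000000 = 26.1538 μs; 4 hops → 104.615 μs.
Propagation delays (d/s per hop): 13.0392, 69.6667, 79, 29947.6 μs; sum = 30109.3 μs.
End-to-end = 30210 μs.

30210 μs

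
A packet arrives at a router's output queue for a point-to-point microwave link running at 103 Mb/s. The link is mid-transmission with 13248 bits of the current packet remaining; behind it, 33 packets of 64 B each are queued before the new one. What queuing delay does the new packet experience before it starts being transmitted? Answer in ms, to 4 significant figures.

0.2927 ms

Each queued packet: L/R = 512/103000000 = 0.00497087 ms.
33 queued → 0.164039 ms.
Plus remaining 13248 bits of current packet: 0.128621 ms.
Queuing delay = 0.2927 ms.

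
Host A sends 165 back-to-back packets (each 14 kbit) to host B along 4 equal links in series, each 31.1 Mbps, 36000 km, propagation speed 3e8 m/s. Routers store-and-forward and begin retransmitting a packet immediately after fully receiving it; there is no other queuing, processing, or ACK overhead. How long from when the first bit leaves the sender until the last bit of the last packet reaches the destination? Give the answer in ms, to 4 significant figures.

555.6 ms

Per-hop transmission t_tx = L/R = 14000/31100000 = 0.450161 ms.
Per-hop propagation t_prop = 36000000/300000000 = 120 ms.
Pipeline fill: first packet needs 4·t_tx to clear all hops; remaining 164 packets each add one t_tx.
Total = (4+165-1)·t_tx + 4·t_prop = 168·0.450161 + 4·120 = 555.6 ms.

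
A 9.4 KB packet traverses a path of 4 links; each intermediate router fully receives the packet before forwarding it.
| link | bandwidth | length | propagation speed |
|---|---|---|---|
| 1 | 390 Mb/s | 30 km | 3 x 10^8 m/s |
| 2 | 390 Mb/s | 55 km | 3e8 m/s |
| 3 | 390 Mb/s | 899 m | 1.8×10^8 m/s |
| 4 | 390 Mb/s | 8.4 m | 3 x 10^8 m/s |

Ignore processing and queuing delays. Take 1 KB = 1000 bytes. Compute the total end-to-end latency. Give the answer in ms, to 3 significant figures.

L = 75200 bits.
Transmission delay per hop = L/R = 75200/390000000 = 0.192821 ms; 4 hops → 0.771282 ms.
Propagation delays (d/s per hop): 0.1, 0.183333, 0.00499444, 2.8e-05 ms; sum = 0.288356 ms.
End-to-end = 1.06 ms.

1.06 ms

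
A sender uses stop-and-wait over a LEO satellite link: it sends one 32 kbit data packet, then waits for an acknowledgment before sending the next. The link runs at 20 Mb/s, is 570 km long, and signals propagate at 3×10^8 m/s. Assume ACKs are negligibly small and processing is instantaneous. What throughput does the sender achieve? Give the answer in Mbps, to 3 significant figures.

5.93 Mbps

t_tx = L/R = 32000/20000000 = 0.0016 s.
t_prop = 570000/300000000 = 0.0019 s; RTT = 0.0038 s.
Cycle = t_tx + RTT = 0.0054 s.
Throughput = L / cycle = 32000 / 0.0054 = 5.93 Mbps.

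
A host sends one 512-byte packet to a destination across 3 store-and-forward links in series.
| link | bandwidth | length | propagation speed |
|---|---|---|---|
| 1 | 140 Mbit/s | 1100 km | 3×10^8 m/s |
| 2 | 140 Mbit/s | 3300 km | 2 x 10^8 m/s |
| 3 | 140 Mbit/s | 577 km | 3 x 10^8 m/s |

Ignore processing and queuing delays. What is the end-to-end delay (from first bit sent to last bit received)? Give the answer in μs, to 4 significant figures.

22180 μs

L = 512 × 8 = 4096 bits.
Transmission delay per hop = L/R = 4096/140000000 = 29.2571 μs; 3 hops → 87.7714 μs.
Propagation delays (d/s per hop): 3666.67, 16500, 1923.33 μs; sum = 22090 μs.
End-to-end = 22180 μs.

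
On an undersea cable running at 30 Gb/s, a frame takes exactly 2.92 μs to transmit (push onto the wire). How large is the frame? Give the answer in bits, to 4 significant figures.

L = R × t_tx = 30000000000 b/s × 2.92e-06 s = 87600 bits.

87600 bits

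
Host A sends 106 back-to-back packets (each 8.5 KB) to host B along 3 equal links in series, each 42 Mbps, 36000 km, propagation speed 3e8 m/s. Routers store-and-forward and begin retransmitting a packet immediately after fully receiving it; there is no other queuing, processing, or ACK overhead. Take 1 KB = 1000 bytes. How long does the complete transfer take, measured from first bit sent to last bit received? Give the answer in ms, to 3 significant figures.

Per-hop transmission t_tx = L/R = 68000/42000000 = 1.61905 ms.
Per-hop propagation t_prop = 36000000/300000000 = 120 ms.
Pipeline fill: first packet needs 3·t_tx to clear all hops; remaining 105 packets each add one t_tx.
Total = (3+106-1)·t_tx + 3·t_prop = 108·1.61905 + 3·120 = 535 ms.

535 ms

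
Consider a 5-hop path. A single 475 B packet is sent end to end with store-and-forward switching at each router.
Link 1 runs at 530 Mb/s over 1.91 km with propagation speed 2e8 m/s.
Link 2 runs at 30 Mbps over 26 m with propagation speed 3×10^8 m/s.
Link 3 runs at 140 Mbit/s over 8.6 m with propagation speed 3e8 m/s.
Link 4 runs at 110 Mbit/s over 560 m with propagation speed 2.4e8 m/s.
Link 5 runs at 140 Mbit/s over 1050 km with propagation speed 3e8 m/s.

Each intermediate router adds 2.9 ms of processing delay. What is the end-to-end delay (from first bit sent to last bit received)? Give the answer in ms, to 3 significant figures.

15.3 ms

L = 475 × 8 = 3800 bits.
Transmission delays (L/R per hop): 0.00716981, 0.126667, 0.0271429, 0.0345455, 0.0271429 ms; sum = 0.222668 ms.
Propagation delays (d/s per hop): 0.00955, 8.66667e-05, 2.86667e-05, 0.00233333, 3.5 ms; sum = 3.512 ms.
Processing at 4 router(s): 4 × 2.9 ms = 11.6 ms.
End-to-end = 15.3 ms.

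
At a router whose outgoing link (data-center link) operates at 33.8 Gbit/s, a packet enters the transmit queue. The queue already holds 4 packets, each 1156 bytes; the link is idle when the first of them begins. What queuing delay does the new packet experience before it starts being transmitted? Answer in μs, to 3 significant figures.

1.09 μs

Each queued packet: L/R = 9248/3.38e+10 = 0.273609 μs.
4 queued → 1.09444 μs.
Queuing delay = 1.09 μs.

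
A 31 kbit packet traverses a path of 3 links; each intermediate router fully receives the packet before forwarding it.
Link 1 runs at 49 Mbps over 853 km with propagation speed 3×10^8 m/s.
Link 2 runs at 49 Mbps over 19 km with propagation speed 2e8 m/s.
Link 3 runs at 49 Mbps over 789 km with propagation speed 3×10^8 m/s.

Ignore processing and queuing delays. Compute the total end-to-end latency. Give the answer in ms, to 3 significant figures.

7.47 ms

L = 31000 bits.
Transmission delay per hop = L/R = 31000/49000000 = 0.632653 ms; 3 hops → 1.89796 ms.
Propagation delays (d/s per hop): 2.84333, 0.095, 2.63 ms; sum = 5.56833 ms.
End-to-end = 7.47 ms.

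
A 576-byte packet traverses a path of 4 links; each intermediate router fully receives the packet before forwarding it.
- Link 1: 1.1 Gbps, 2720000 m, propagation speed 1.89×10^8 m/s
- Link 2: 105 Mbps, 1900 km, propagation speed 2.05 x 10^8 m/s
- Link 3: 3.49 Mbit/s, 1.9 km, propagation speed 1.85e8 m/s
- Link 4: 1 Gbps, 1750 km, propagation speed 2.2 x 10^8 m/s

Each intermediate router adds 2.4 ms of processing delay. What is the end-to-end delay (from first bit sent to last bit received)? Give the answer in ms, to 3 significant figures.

40.2 ms

L = 576 × 8 = 4608 bits.
Transmission delays (L/R per hop): 0.00418909, 0.0438857, 1.32034, 0.004608 ms; sum = 1.37303 ms.
Propagation delays (d/s per hop): 14.3915, 9.26829, 0.0102703, 7.95455 ms; sum = 31.6246 ms.
Processing at 3 router(s): 3 × 2.4 ms = 7.2 ms.
End-to-end = 40.2 ms.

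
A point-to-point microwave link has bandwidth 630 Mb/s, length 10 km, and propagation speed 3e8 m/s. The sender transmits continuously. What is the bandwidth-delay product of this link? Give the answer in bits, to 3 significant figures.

Propagation delay = 10000 / 300000000 = 3.33333e-05 s.
BDP = R × t_prop = 630000000 × 3.33333e-05 = 21000 bits.

21000 bits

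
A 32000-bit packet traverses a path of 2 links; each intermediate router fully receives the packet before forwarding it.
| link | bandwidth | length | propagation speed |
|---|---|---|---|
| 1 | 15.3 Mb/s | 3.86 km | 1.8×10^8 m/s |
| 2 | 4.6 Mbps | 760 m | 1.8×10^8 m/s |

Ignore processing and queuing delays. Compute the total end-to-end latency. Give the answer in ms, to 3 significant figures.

Transmission delays (L/R per hop): 2.0915, 6.95652 ms; sum = 9.04803 ms.
Propagation delays (d/s per hop): 0.0214444, 0.00422222 ms; sum = 0.0256667 ms.
End-to-end = 9.07 ms.

9.07 ms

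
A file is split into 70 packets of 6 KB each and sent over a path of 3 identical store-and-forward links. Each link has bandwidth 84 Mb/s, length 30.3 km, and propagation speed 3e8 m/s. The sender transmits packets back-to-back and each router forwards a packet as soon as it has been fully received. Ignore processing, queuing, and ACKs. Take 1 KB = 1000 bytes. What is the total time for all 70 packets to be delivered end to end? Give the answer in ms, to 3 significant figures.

Per-hop transmission t_tx = L/R = 48000/84000000 = 0.571429 ms.
Per-hop propagation t_prop = 30300/300000000 = 0.101 ms.
Pipeline fill: first packet needs 3·t_tx to clear all hops; remaining 69 packets each add one t_tx.
Total = (3+70-1)·t_tx + 3·t_prop = 72·0.571429 + 3·0.101 = 41.4 ms.

41.4 ms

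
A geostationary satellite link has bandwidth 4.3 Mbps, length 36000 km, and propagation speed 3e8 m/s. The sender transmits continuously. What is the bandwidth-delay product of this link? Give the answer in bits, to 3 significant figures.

Propagation delay = 36000000 / 300000000 = 0.12 s.
BDP = R × t_prop = 4300000 × 0.12 = 516000 bits.

516000 bits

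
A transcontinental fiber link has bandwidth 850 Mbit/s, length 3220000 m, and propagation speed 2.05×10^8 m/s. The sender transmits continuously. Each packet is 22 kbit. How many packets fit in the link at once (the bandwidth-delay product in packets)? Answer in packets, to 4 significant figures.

606.9 packets

Propagation delay = 3220000 / 2.05e+08 = 0.0157073 s.
BDP = R × t_prop = 850000000 × 0.0157073 = 13351200 bits.
In packets of 22000 bits: 606.9 packets.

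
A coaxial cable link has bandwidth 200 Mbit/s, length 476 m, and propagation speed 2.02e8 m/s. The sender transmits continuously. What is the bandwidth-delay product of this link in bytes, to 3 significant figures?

58.9 bytes

Propagation delay = 476 / 202000000 = 2.35644e-06 s.
BDP = R × t_prop = 200000000 × 2.35644e-06 = 471.287 bits.
In bytes: 471.287/8 = 58.9 bytes.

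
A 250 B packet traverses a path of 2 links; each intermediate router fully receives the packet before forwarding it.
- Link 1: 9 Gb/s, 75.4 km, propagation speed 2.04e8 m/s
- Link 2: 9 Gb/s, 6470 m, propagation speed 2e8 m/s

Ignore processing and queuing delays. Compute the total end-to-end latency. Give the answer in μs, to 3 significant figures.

402 μs

L = 250 × 8 = 2000 bits.
Transmission delay per hop = L/R = 2000/9000000000 = 0.222222 μs; 2 hops → 0.444444 μs.
Propagation delays (d/s per hop): 369.608, 32.35 μs; sum = 401.958 μs.
End-to-end = 402 μs.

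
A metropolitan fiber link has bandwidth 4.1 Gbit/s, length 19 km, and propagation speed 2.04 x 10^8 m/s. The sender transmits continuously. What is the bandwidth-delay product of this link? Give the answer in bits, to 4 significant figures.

Propagation delay = 19000 / 204000000 = 9.31373e-05 s.
BDP = R × t_prop = 4.1e+09 × 9.31373e-05 = 381863 bits.

381900 bits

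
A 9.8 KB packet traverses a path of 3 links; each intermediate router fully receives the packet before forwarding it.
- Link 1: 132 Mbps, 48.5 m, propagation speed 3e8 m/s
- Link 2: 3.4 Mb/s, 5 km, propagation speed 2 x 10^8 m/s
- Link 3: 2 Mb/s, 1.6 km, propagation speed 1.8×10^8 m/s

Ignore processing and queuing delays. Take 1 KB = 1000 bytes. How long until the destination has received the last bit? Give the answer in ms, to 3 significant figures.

L = 78400 bits.
Transmission delays (L/R per hop): 0.593939, 23.0588, 39.2 ms; sum = 62.8528 ms.
Propagation delays (d/s per hop): 0.000161667, 0.025, 0.00888889 ms; sum = 0.0340506 ms.
End-to-end = 62.9 ms.

62.9 ms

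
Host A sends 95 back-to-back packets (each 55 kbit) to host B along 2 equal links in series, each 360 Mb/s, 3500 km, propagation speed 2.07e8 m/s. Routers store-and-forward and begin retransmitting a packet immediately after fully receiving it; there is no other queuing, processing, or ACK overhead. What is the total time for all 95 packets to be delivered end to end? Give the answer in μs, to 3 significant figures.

Per-hop transmission t_tx = L/R = 55000/360000000 = 152.778 μs.
Per-hop propagation t_prop = 3500000/2.07e+08 = 16908.2 μs.
Pipeline fill: first packet needs 2·t_tx to clear all hops; remaining 94 packets each add one t_tx.
Total = (2+95-1)·t_tx + 2·t_prop = 96·152.778 + 2·16908.2 = 48500 μs.

48500 μs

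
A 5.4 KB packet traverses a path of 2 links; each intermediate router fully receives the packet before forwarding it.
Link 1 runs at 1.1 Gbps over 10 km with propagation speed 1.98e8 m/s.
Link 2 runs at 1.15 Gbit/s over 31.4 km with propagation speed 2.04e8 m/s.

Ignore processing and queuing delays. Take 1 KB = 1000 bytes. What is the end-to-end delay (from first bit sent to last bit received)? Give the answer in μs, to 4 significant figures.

281.3 μs

L = 43200 bits.
Transmission delays (L/R per hop): 39.2727, 37.5652 μs; sum = 76.8379 μs.
Propagation delays (d/s per hop): 50.5051, 153.922 μs; sum = 204.427 μs.
End-to-end = 281.3 μs.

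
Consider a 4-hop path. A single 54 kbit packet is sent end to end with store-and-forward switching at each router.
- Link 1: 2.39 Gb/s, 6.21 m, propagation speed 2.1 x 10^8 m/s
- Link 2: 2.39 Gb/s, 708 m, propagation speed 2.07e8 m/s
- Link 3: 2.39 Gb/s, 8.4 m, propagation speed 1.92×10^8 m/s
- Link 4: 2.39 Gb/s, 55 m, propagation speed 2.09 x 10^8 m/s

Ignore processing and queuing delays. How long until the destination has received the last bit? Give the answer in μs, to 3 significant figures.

L = 54000 bits.
Transmission delay per hop = L/R = 54000/2390000000 = 22.5941 μs; 4 hops → 90.3766 μs.
Propagation delays (d/s per hop): 0.0295714, 3.42029, 0.04375, 0.263158 μs; sum = 3.75677 μs.
End-to-end = 94.1 μs.

94.1 μs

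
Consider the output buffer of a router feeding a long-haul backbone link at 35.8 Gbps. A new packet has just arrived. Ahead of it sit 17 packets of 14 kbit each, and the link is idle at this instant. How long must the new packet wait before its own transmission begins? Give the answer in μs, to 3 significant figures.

6.65 μs

Each queued packet: L/R = 14000/35800000000 = 0.391061 μs.
17 queued → 6.64804 μs.
Queuing delay = 6.65 μs.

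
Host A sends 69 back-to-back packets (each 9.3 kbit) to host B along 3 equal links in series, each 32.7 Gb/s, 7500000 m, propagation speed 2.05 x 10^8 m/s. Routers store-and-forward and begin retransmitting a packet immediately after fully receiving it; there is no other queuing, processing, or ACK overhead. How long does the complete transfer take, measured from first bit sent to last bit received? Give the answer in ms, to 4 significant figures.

109.8 ms

Per-hop transmission t_tx = L/R = 9300/3.27e+10 = 0.000284404 ms.
Per-hop propagation t_prop = 7500000/2.05e+08 = 36.5854 ms.
Pipeline fill: first packet needs 3·t_tx to clear all hops; remaining 68 packets each add one t_tx.
Total = (3+69-1)·t_tx + 3·t_prop = 71·0.000284404 + 3·36.5854 = 109.8 ms.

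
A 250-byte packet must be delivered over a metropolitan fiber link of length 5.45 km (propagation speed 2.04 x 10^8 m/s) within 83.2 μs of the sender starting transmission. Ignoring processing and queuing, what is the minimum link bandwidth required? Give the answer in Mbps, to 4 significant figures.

L = 2000 bits.
Propagation delay = 5450 / 204000000 = 26.7157 μs.
Transmission budget = 83.2 − 26.7157 = 56.4843 μs.
R ≥ L / t_tx = 2000 bits / 5.64843e-05 s = 35.41 Mbps.

35.41 Mbps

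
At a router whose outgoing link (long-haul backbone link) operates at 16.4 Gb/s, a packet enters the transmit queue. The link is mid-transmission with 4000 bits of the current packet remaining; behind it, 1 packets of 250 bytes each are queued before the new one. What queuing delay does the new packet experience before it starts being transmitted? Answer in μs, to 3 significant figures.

Each queued packet: L/R = 2000/1.64e+10 = 0.121951 μs.
1 queued → 0.121951 μs.
Plus remaining 4000 bits of current packet: 0.243902 μs.
Queuing delay = 0.366 μs.

0.366 μs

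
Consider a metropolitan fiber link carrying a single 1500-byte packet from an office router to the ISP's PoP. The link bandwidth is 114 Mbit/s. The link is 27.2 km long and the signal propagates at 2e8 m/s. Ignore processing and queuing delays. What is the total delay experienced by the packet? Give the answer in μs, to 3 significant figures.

241 μs

L = 1500 × 8 = 12000 bits.
Transmission delay = L/R = 12000 / 114000000 = 105.263 μs.
Propagation delay = d/s = 27200 m / 200000000 m/s = 136 μs.
Total = 241 μs.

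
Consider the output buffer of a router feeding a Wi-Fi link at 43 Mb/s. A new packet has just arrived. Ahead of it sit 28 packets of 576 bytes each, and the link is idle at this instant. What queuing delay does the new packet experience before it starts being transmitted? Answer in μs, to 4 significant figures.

Each queued packet: L/R = 4608/43000000 = 107.163 μs.
28 queued → 3000.56 μs.
Queuing delay = 3001 μs.

3001 μs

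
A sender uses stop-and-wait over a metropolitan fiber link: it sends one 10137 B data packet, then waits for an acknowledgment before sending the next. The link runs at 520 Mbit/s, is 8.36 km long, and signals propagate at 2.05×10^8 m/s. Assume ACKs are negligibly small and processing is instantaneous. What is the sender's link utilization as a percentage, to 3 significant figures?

t_tx = L/R = 81096/520000000 = 0.000155954 s.
t_prop = 8360/2.05e+08 = 4.07805e-05 s; RTT = 8.1561e-05 s.
Cycle = t_tx + RTT = 0.000237515 s.
Utilization = t_tx / cycle = 0.000155954/0.000237515 = 65.7 %.

65.7 %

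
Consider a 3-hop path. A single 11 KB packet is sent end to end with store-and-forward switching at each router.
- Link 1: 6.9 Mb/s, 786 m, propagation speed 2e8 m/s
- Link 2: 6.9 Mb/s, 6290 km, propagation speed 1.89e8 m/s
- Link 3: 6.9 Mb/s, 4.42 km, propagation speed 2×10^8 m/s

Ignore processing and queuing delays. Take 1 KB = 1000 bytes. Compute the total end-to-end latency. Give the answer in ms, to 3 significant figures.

L = 88000 bits.
Transmission delay per hop = L/R = 88000/6900000 = 12.7536 ms; 3 hops → 38.2609 ms.
Propagation delays (d/s per hop): 0.00393, 33.2804, 0.0221 ms; sum = 33.3065 ms.
End-to-end = 71.6 ms.

71.6 ms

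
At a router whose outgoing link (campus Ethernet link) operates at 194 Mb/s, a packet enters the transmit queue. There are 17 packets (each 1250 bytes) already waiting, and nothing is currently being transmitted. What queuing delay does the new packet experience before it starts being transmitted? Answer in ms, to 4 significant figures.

0.8763 ms

Each queued packet: L/R = 10000/194000000 = 0.0515464 ms.
17 queued → 0.876289 ms.
Queuing delay = 0.8763 ms.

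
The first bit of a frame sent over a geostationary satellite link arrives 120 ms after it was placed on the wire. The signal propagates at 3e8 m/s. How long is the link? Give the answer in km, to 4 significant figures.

d = s × t_prop = 300000000 × 0.12 = 36000 km.

36000 km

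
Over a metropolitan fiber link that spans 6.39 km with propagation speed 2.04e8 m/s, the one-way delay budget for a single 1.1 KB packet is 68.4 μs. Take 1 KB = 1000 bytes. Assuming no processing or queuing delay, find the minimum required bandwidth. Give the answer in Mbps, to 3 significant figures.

L = 8800 bits.
Propagation delay = 6390 / 204000000 = 31.3235 μs.
Transmission budget = 68.4 − 31.3235 = 37.0765 μs.
R ≥ L / t_tx = 8800 bits / 3.70765e-05 s = 237 Mbps.

237 Mbps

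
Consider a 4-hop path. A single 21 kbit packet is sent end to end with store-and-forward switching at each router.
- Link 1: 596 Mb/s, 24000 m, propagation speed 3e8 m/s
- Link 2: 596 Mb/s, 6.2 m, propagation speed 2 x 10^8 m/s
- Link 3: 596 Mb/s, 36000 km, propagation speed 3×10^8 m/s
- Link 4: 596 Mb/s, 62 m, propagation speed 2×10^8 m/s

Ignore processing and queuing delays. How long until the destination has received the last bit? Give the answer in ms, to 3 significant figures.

L = 21000 bits.
Transmission delay per hop = L/R = 21000/596000000 = 0.0352349 ms; 4 hops → 0.14094 ms.
Propagation delays (d/s per hop): 0.08, 3.1e-05, 120, 0.00031 ms; sum = 120.08 ms.
End-to-end = 120 ms.

120 ms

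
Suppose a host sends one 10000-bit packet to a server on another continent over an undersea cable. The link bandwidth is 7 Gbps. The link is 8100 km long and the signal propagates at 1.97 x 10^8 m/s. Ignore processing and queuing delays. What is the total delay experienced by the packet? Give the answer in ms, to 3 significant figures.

Transmission delay = L/R = 10000 / 7000000000 = 0.00142857 ms.
Propagation delay = d/s = 8100000 m / 197000000 m/s = 41.1168 ms.
Total = 41.1 ms.

41.1 ms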